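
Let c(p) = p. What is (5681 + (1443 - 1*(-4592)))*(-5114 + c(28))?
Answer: -59587576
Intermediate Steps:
(5681 + (1443 - 1*(-4592)))*(-5114 + c(28)) = (5681 + (1443 - 1*(-4592)))*(-5114 + 28) = (5681 + (1443 + 4592))*(-5086) = (5681 + 6035)*(-5086) = 11716*(-5086) = -59587576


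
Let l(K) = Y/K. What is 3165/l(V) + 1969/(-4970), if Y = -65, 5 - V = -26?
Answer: -97551907/64610 ≈ -1509.9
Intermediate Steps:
V = 31 (V = 5 - 1*(-26) = 5 + 26 = 31)
l(K) = -65/K
3165/l(V) + 1969/(-4970) = 3165/((-65/31)) + 1969/(-4970) = 3165/((-65*1/31)) + 1969*(-1/4970) = 3165/(-65/31) - 1969/4970 = 3165*(-31/65) - 1969/4970 = -19623/13 - 1969/4970 = -97551907/64610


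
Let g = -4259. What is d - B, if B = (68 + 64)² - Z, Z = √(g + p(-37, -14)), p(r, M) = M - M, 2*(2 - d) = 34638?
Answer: -34741 + I*√4259 ≈ -34741.0 + 65.261*I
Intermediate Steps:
d = -17317 (d = 2 - ½*34638 = 2 - 17319 = -17317)
p(r, M) = 0
Z = I*√4259 (Z = √(-4259 + 0) = √(-4259) = I*√4259 ≈ 65.261*I)
B = 17424 - I*√4259 (B = (68 + 64)² - I*√4259 = 132² - I*√4259 = 17424 - I*√4259 ≈ 17424.0 - 65.261*I)
d - B = -17317 - (17424 - I*√4259) = -17317 + (-17424 + I*√4259) = -34741 + I*√4259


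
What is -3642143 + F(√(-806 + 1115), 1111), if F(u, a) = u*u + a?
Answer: -3640723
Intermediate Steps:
F(u, a) = a + u² (F(u, a) = u² + a = a + u²)
-3642143 + F(√(-806 + 1115), 1111) = -3642143 + (1111 + (√(-806 + 1115))²) = -3642143 + (1111 + (√309)²) = -3642143 + (1111 + 309) = -3642143 + 1420 = -3640723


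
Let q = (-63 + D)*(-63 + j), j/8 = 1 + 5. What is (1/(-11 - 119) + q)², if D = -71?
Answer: 68277167401/16900 ≈ 4.0401e+6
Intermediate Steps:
j = 48 (j = 8*(1 + 5) = 8*6 = 48)
q = 2010 (q = (-63 - 71)*(-63 + 48) = -134*(-15) = 2010)
(1/(-11 - 119) + q)² = (1/(-11 - 119) + 2010)² = (1/(-130) + 2010)² = (-1/130 + 2010)² = (261299/130)² = 68277167401/16900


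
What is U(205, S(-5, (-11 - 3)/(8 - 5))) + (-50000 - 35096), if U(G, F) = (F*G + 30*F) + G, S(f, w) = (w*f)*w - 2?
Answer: -998549/9 ≈ -1.1095e+5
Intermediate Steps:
S(f, w) = -2 + f*w² (S(f, w) = (f*w)*w - 2 = f*w² - 2 = -2 + f*w²)
U(G, F) = G + 30*F + F*G (U(G, F) = (30*F + F*G) + G = G + 30*F + F*G)
U(205, S(-5, (-11 - 3)/(8 - 5))) + (-50000 - 35096) = (205 + 30*(-2 - 5*(-11 - 3)²/(8 - 5)²) + (-2 - 5*(-11 - 3)²/(8 - 5)²)*205) + (-50000 - 35096) = (205 + 30*(-2 - 5*(-14/3)²) + (-2 - 5*(-14/3)²)*205) - 85096 = (205 + 30*(-2 - 5*196/9) + (-2 - 5*196/9)*205) - 85096 = (205 + 30*(-2 - 980/9) + (-2 - 980/9)*205) - 85096 = (205 + 30*(-998/9) - 998/9*205) - 85096 = (205 - 9980/3 - 204590/9) - 85096 = -232685/9 - 85096 = -998549/9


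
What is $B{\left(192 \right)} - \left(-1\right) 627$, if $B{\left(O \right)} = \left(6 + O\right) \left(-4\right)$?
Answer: $-165$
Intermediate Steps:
$B{\left(O \right)} = -24 - 4 O$
$B{\left(192 \right)} - \left(-1\right) 627 = \left(-24 - 768\right) - \left(-1\right) 627 = \left(-24 - 768\right) - -627 = -792 + 627 = -165$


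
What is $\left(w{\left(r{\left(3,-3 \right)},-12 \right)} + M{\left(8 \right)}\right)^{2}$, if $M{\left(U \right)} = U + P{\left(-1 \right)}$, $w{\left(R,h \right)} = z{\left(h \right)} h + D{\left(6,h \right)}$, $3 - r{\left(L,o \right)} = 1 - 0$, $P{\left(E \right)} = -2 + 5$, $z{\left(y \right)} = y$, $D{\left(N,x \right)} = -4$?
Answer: $22801$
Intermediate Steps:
$P{\left(E \right)} = 3$
$r{\left(L,o \right)} = 2$ ($r{\left(L,o \right)} = 3 - \left(1 - 0\right) = 3 - \left(1 + 0\right) = 3 - 1 = 2$)
$w{\left(R,h \right)} = -4 + h^{2}$ ($w{\left(R,h \right)} = h h - 4 = h^{2} - 4 = -4 + h^{2}$)
$M{\left(U \right)} = 3 + U$ ($M{\left(U \right)} = U + 3 = 3 + U$)
$\left(w{\left(r{\left(3,-3 \right)},-12 \right)} + M{\left(8 \right)}\right)^{2} = \left(\left(-4 + \left(-12\right)^{2}\right) + \left(3 + 8\right)\right)^{2} = \left(\left(-4 + 144\right) + 11\right)^{2} = \left(140 + 11\right)^{2} = 151^{2} = 22801$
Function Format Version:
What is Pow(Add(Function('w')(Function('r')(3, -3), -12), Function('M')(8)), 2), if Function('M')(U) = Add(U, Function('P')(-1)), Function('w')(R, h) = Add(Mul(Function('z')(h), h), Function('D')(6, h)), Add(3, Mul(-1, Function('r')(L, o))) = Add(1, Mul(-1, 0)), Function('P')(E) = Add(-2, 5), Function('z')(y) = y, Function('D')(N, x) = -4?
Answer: 22801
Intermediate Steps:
Function('P')(E) = 3
Function('r')(L, o) = 2 (Function('r')(L, o) = Add(3, Mul(-1, Add(1, Mul(-1, 0)))) = Add(3, Mul(-1, Add(1, 0))) = Add(3, Mul(-1, 1)) = Add(3, -1) = 2)
Function('w')(R, h) = Add(-4, Pow(h, 2)) (Function('w')(R, h) = Add(Mul(h, h), -4) = Add(Pow(h, 2), -4) = Add(-4, Pow(h, 2)))
Function('M')(U) = Add(3, U) (Function('M')(U) = Add(U, 3) = Add(3, U))
Pow(Add(Function('w')(Function('r')(3, -3), -12), Function('M')(8)), 2) = Pow(Add(Add(-4, Pow(-12, 2)), Add(3, 8)), 2) = Pow(Add(Add(-4, 144), 11), 2) = Pow(Add(140, 11), 2) = Pow(151, 2) = 22801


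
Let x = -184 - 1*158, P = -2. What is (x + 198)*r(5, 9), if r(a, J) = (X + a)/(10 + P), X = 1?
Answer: -108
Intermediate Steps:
x = -342 (x = -184 - 158 = -342)
r(a, J) = 1/8 + a/8 (r(a, J) = (1 + a)/(10 - 2) = (1 + a)/8 = (1 + a)*(1/8) = 1/8 + a/8)
(x + 198)*r(5, 9) = (-342 + 198)*(1/8 + (1/8)*5) = -144*(1/8 + 5/8) = -144*3/4 = -108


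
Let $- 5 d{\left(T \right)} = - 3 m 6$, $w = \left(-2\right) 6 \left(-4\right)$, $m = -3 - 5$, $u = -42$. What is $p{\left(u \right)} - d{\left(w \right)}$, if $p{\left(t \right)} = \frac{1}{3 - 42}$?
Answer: $\frac{5611}{195} \approx 28.774$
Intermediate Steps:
$m = -8$ ($m = -3 - 5 = -8$)
$p{\left(t \right)} = - \frac{1}{39}$ ($p{\left(t \right)} = \frac{1}{-39} = - \frac{1}{39}$)
$w = 48$ ($w = \left(-12\right) \left(-4\right) = 48$)
$d{\left(T \right)} = - \frac{144}{5}$ ($d{\left(T \right)} = - \frac{\left(-3\right) \left(-8\right) 6}{5} = - \frac{24 \cdot 6}{5} = \left(- \frac{1}{5}\right) 144 = - \frac{144}{5}$)
$p{\left(u \right)} - d{\left(w \right)} = - \frac{1}{39} - - \frac{144}{5} = - \frac{1}{39} + \frac{144}{5} = \frac{5611}{195}$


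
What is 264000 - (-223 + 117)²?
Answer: 252764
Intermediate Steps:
264000 - (-223 + 117)² = 264000 - 1*(-106)² = 264000 - 1*11236 = 264000 - 11236 = 252764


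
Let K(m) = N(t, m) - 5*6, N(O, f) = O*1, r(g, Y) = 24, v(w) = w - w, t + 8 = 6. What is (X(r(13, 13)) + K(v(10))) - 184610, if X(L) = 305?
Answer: -184337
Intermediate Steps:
t = -2 (t = -8 + 6 = -2)
v(w) = 0
N(O, f) = O
K(m) = -32 (K(m) = -2 - 5*6 = -2 - 30 = -32)
(X(r(13, 13)) + K(v(10))) - 184610 = (305 - 32) - 184610 = 273 - 184610 = -184337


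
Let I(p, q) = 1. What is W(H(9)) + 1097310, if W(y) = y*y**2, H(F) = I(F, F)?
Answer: 1097311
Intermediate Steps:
H(F) = 1
W(y) = y**3
W(H(9)) + 1097310 = 1**3 + 1097310 = 1 + 1097310 = 1097311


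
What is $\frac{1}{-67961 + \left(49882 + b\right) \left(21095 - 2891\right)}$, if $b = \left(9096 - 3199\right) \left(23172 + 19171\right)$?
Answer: $\frac{1}{4546386182851} \approx 2.1995 \cdot 10^{-13}$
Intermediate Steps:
$b = 249696671$ ($b = 5897 \cdot 42343 = 249696671$)
$\frac{1}{-67961 + \left(49882 + b\right) \left(21095 - 2891\right)} = \frac{1}{-67961 + \left(49882 + 249696671\right) \left(21095 - 2891\right)} = \frac{1}{-67961 + 249746553 \cdot 18204} = \frac{1}{-67961 + 4546386250812} = \frac{1}{4546386182851}$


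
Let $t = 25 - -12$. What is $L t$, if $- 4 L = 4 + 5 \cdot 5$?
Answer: $- \frac{1073}{4} \approx -268.25$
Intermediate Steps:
$t = 37$ ($t = 25 + 12 = 37$)
$L = - \frac{29}{4}$ ($L = - \frac{4 + 5 \cdot 5}{4} = - \frac{4 + 25}{4} = \left(- \frac{1}{4}\right) 29 = - \frac{29}{4} \approx -7.25$)
$L t = \left(- \frac{29}{4}\right) 37 = - \frac{1073}{4}$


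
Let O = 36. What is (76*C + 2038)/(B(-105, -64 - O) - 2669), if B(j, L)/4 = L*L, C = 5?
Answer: 2418/37331 ≈ 0.064772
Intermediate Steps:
B(j, L) = 4*L² (B(j, L) = 4*(L*L) = 4*L²)
(76*C + 2038)/(B(-105, -64 - O) - 2669) = (76*5 + 2038)/(4*(-64 - 1*36)² - 2669) = (380 + 2038)/(4*(-64 - 36)² - 2669) = 2418/(4*(-100)² - 2669) = 2418/(4*10000 - 2669) = 2418/(40000 - 2669) = 2418/37331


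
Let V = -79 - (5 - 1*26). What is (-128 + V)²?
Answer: 34596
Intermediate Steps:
V = -58 (V = -79 - (5 - 26) = -79 - 1*(-21) = -79 + 21 = -58)
(-128 + V)² = (-128 - 58)² = (-186)² = 34596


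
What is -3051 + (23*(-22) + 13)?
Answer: -3544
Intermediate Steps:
-3051 + (23*(-22) + 13) = -3051 + (-506 + 13) = -3051 - 493 = -3544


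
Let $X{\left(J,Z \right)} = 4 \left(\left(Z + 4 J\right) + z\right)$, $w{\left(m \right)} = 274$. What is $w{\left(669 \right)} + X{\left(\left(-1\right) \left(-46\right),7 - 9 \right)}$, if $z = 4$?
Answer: $1018$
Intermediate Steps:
$X{\left(J,Z \right)} = 16 + 4 Z + 16 J$ ($X{\left(J,Z \right)} = 4 \left(\left(Z + 4 J\right) + 4\right) = 4 \left(4 + Z + 4 J\right) = 16 + 4 Z + 16 J$)
$w{\left(669 \right)} + X{\left(\left(-1\right) \left(-46\right),7 - 9 \right)} = 274 + \left(16 + 4 \left(7 - 9\right) + 16 \left(\left(-1\right) \left(-46\right)\right)\right) = 274 + \left(16 + 4 \left(7 - 9\right) + 16 \cdot 46\right) = 274 + \left(16 + 4 \left(-2\right) + 736\right) = 274 + \left(16 - 8 + 736\right) = 274 + 744 = 1018$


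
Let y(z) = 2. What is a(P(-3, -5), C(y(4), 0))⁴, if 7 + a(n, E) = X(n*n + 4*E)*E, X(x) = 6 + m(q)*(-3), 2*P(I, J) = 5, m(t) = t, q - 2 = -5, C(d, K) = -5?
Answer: 45212176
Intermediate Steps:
q = -3 (q = 2 - 5 = -3)
P(I, J) = 5/2 (P(I, J) = (½)*5 = 5/2)
X(x) = 15 (X(x) = 6 - 3*(-3) = 6 + 9 = 15)
a(n, E) = -7 + 15*E
a(P(-3, -5), C(y(4), 0))⁴ = (-7 + 15*(-5))⁴ = (-7 - 75)⁴ = (-82)⁴ = 45212176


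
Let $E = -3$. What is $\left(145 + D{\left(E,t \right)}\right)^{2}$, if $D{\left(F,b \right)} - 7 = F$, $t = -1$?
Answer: $22201$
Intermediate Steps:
$D{\left(F,b \right)} = 7 + F$
$\left(145 + D{\left(E,t \right)}\right)^{2} = \left(145 + \left(7 - 3\right)\right)^{2} = \left(145 + 4\right)^{2} = 149^{2} = 22201$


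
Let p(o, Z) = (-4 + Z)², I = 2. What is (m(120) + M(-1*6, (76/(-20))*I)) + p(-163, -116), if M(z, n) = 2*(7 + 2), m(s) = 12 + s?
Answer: 14550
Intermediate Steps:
M(z, n) = 18 (M(z, n) = 2*9 = 18)
(m(120) + M(-1*6, (76/(-20))*I)) + p(-163, -116) = ((12 + 120) + 18) + (-4 - 116)² = (132 + 18) + (-120)² = 150 + 14400 = 14550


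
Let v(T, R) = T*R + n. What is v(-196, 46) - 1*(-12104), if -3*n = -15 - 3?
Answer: 3094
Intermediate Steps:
n = 6 (n = -(-15 - 3)/3 = -1/3*(-18) = 6)
v(T, R) = 6 + R*T (v(T, R) = T*R + 6 = R*T + 6 = 6 + R*T)
v(-196, 46) - 1*(-12104) = (6 + 46*(-196)) - 1*(-12104) = (6 - 9016) + 12104 = -9010 + 12104 = 3094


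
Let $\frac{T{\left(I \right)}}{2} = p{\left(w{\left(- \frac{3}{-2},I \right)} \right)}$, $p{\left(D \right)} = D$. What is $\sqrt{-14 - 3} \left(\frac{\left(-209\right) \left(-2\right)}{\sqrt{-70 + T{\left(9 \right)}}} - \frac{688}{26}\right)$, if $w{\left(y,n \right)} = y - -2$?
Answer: $\frac{418 \sqrt{119}}{21} - \frac{344 i \sqrt{17}}{13} \approx 217.14 - 109.1 i$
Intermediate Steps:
$w{\left(y,n \right)} = 2 + y$ ($w{\left(y,n \right)} = y + 2 = 2 + y$)
$T{\left(I \right)} = 7$ ($T{\left(I \right)} = 2 \left(2 - \frac{3}{-2}\right) = 2 \left(2 - - \frac{3}{2}\right) = 2 \left(2 + \frac{3}{2}\right) = 2 \cdot \frac{7}{2} = 7$)
$\sqrt{-14 - 3} \left(\frac{\left(-209\right) \left(-2\right)}{\sqrt{-70 + T{\left(9 \right)}}} - \frac{688}{26}\right) = \sqrt{-14 - 3} \left(\frac{\left(-209\right) \left(-2\right)}{\sqrt{-70 + 7}} - \frac{688}{26}\right) = \sqrt{-17} \left(\frac{418}{\sqrt{-63}} - \frac{344}{13}\right) = i \sqrt{17} \left(\frac{418}{3 i \sqrt{7}} - \frac{344}{13}\right) = i \sqrt{17} \left(418 \left(- \frac{i \sqrt{7}}{21}\right) - \frac{344}{13}\right) = i \sqrt{17} \left(- \frac{418 i \sqrt{7}}{21} - \frac{344}{13}\right) = i \sqrt{17} \left(- \frac{344}{13} - \frac{418 i \sqrt{7}}{21}\right)$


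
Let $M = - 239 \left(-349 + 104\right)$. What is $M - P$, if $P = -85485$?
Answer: $144040$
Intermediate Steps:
$M = 58555$ ($M = \left(-239\right) \left(-245\right) = 58555$)
$M - P = 58555 - -85485 = 58555 + 85485 = 144040$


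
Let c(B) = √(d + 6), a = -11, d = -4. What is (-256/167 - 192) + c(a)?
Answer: -32320/167 + √2 ≈ -192.12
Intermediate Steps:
c(B) = √2 (c(B) = √(-4 + 6) = √2)
(-256/167 - 192) + c(a) = (-256/167 - 192) + √2 = -32320/167 + √2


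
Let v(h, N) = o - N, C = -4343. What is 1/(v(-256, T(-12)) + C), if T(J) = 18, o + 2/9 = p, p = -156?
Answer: -9/40655 ≈ -0.00022137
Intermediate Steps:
o = -1406/9 (o = -2/9 - 156 = -1406/9 ≈ -156.22)
v(h, N) = -1406/9 - N
1/(v(-256, T(-12)) + C) = 1/((-1406/9 - 1*18) - 4343) = 1/((-1406/9 - 18) - 4343) = 1/(-1568/9 - 4343) = 1/(-40655/9) = -9/40655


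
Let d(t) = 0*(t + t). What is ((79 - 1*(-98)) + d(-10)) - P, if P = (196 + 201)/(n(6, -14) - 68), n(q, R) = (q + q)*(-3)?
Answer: 18805/104 ≈ 180.82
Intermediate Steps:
d(t) = 0 (d(t) = 0*(2*t) = 0)
n(q, R) = -6*q (n(q, R) = (2*q)*(-3) = -6*q)
P = -397/104 (P = (196 + 201)/(-6*6 - 68) = 397/(-36 - 68) = 397/(-104) = 397*(-1/104) = -397/104 ≈ -3.8173)
((79 - 1*(-98)) + d(-10)) - P = ((79 - 1*(-98)) + 0) - 1*(-397/104) = ((79 + 98) + 0) + 397/104 = (177 + 0) + 397/104 = 177 + 397/104 = 18805/104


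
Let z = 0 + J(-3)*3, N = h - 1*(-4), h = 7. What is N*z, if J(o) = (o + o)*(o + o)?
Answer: 1188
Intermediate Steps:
J(o) = 4*o² (J(o) = (2*o)*(2*o) = 4*o²)
N = 11 (N = 7 - 1*(-4) = 7 + 4 = 11)
z = 108 (z = 0 + (4*(-3)²)*3 = 0 + (4*9)*3 = 0 + 36*3 = 0 + 108 = 108)
N*z = 11*108 = 1188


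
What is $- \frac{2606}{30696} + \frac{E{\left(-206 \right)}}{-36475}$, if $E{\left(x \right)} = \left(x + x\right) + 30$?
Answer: $- \frac{41663989}{559818300} \approx -0.074424$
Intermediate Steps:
$E{\left(x \right)} = 30 + 2 x$ ($E{\left(x \right)} = 2 x + 30 = 30 + 2 x$)
$- \frac{2606}{30696} + \frac{E{\left(-206 \right)}}{-36475} = - \frac{2606}{30696} + \frac{30 + 2 \left(-206\right)}{-36475} = \left(-2606\right) \frac{1}{30696} + \left(30 - 412\right) \left(- \frac{1}{36475}\right) = - \frac{1303}{15348} - - \frac{382}{36475} = - \frac{1303}{15348} + \frac{382}{36475} = - \frac{41663989}{559818300}$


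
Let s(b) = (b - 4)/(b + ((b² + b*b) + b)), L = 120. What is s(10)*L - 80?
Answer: -844/11 ≈ -76.727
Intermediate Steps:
s(b) = (-4 + b)/(2*b + 2*b²) (s(b) = (-4 + b)/(b + ((b² + b²) + b)) = (-4 + b)/(b + (2*b² + b)) = (-4 + b)/(b + (b + 2*b²)) = (-4 + b)/(2*b + 2*b²))
s(10)*L - 80 = ((½)*(-4 + 10)/(10*(1 + 10)))*120 - 80 = ((½)*(⅒)*6/11)*120 - 80 = ((½)*(⅒)*(1/11)*6)*120 - 80 = (3/110)*120 - 80 = 36/11 - 80 = -844/11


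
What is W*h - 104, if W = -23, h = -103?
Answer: 2265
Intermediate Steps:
W*h - 104 = -23*(-103) - 104 = 2369 - 104 = 2265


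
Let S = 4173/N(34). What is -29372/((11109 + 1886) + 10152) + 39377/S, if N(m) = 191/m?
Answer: 13070876225/252626358 ≈ 51.740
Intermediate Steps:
S = 141882/191 (S = 4173/((191/34)) = 4173/((191*(1/34))) = 4173/(191/34) = 4173*(34/191) = 141882/191 ≈ 742.84)
-29372/((11109 + 1886) + 10152) + 39377/S = -29372/((11109 + 1886) + 10152) + 39377/(141882/191) = -29372/(12995 + 10152) + 39377*(191/141882) = -29372/23147 + 578539/10914 = 13070876225/252626358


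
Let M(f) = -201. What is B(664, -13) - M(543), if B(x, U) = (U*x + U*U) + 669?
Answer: -7593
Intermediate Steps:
B(x, U) = 669 + U² + U*x (B(x, U) = (U*x + U²) + 669 = (U² + U*x) + 669 = 669 + U² + U*x)
B(664, -13) - M(543) = (669 + (-13)² - 13*664) - 1*(-201) = (669 + 169 - 8632) + 201 = -7794 + 201 = -7593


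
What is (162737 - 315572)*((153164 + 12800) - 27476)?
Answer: -21165813480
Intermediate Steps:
(162737 - 315572)*((153164 + 12800) - 27476) = -152835*(165964 - 27476) = -152835*138488 = -21165813480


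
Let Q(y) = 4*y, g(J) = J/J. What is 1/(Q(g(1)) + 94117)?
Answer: 1/94121 ≈ 1.0625e-5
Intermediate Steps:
g(J) = 1
1/(Q(g(1)) + 94117) = 1/(4*1 + 94117) = 1/(4 + 94117) = 1/94121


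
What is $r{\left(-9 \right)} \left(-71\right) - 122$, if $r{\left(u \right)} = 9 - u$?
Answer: $-1400$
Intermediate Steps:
$r{\left(-9 \right)} \left(-71\right) - 122 = \left(9 - -9\right) \left(-71\right) - 122 = \left(9 + 9\right) \left(-71\right) - 122 = 18 \left(-71\right) - 122 = -1278 - 122 = -1400$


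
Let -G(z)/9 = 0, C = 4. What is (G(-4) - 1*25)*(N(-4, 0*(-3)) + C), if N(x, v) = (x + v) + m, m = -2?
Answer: 50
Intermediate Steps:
G(z) = 0 (G(z) = -9*0 = 0)
N(x, v) = -2 + v + x (N(x, v) = (x + v) - 2 = (v + x) - 2 = -2 + v + x)
(G(-4) - 1*25)*(N(-4, 0*(-3)) + C) = (0 - 1*25)*((-2 + 0*(-3) - 4) + 4) = (0 - 25)*((-2 + 0 - 4) + 4) = -25*(-6 + 4) = -25*(-2) = 50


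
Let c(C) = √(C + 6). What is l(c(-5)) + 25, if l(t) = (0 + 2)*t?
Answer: 27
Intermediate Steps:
c(C) = √(6 + C)
l(t) = 2*t
l(c(-5)) + 25 = 2*√(6 - 5) + 25 = 2*√1 + 25 = 2*1 + 25 = 2 + 25 = 27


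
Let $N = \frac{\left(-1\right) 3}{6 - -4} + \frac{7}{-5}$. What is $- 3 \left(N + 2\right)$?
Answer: $- \frac{9}{10} \approx -0.9$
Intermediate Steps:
$N = - \frac{17}{10}$ ($N = - \frac{3}{6 + 4} + 7 \left(- \frac{1}{5}\right) = - \frac{3}{10} - \frac{7}{5} = - \frac{17}{10} \approx -1.7$)
$- 3 \left(N + 2\right) = - 3 \left(- \frac{17}{10} + 2\right) = \left(-3\right) \frac{3}{10} = - \frac{9}{10}$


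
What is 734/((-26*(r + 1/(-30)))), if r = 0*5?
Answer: 11010/13 ≈ 846.92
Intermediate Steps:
r = 0
734/((-26*(r + 1/(-30)))) = 734/((-26*(0 + 1/(-30)))) = 734/((-26*(0 - 1/30))) = 734/((-26*(-1/30))) = 734/(13/15) = 734*(15/13) = 11010/13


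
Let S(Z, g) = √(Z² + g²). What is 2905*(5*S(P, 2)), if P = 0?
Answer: 29050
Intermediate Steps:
2905*(5*S(P, 2)) = 2905*(5*√(0² + 2²)) = 2905*(5*√(0 + 4)) = 2905*(5*√4) = 2905*(5*2) = 2905*10 = 29050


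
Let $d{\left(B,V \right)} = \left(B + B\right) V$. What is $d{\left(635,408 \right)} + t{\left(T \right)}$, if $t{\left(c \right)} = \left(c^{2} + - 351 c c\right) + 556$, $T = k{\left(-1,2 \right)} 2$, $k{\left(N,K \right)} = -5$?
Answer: $483716$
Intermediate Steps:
$d{\left(B,V \right)} = 2 B V$
$T = -10$ ($T = \left(-5\right) 2 = -10$)
$t{\left(c \right)} = 556 - 350 c^{2}$ ($t{\left(c \right)} = \left(c^{2} - 351 c^{2}\right) + 556 = - 350 c^{2} + 556 = 556 - 350 c^{2}$)
$d{\left(635,408 \right)} + t{\left(T \right)} = 2 \cdot 635 \cdot 408 + \left(556 - 350 \left(-10\right)^{2}\right) = 518160 + \left(556 - 35000\right) = 518160 - 34444 = 483716$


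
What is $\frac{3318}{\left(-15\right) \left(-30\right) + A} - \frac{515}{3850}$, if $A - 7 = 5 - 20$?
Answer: $\frac{1254667}{170170} \approx 7.373$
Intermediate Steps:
$A = -8$ ($A = 7 + \left(5 - 20\right) = 7 - 15 = -8$)
$\frac{3318}{\left(-15\right) \left(-30\right) + A} - \frac{515}{3850} = \frac{3318}{\left(-15\right) \left(-30\right) - 8} - \frac{515}{3850} = \frac{3318}{450 - 8} - \frac{103}{770} = \frac{3318}{442} - \frac{103}{770} = 3318 \cdot \frac{1}{442} - \frac{103}{770} = \frac{1659}{221} - \frac{103}{770} = \frac{1254667}{170170}$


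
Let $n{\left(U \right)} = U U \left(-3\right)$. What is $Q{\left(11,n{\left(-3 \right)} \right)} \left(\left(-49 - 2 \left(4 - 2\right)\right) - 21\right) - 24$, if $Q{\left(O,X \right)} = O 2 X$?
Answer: $43932$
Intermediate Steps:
$n{\left(U \right)} = - 3 U^{2}$ ($n{\left(U \right)} = U^{2} \left(-3\right) = - 3 U^{2}$)
$Q{\left(O,X \right)} = 2 O X$
$Q{\left(11,n{\left(-3 \right)} \right)} \left(\left(-49 - 2 \left(4 - 2\right)\right) - 21\right) - 24 = 2 \cdot 11 \left(- 3 \left(-3\right)^{2}\right) \left(\left(-49 - 2 \left(4 - 2\right)\right) - 21\right) - 24 = 2 \cdot 11 \left(\left(-3\right) 9\right) \left(\left(-49 - 4\right) - 21\right) - 24 = 2 \cdot 11 \left(-27\right) \left(\left(-49 - 4\right) - 21\right) - 24 = - 594 \left(-53 - 21\right) - 24 = \left(-594\right) \left(-74\right) - 24 = 43956 - 24 = 43932$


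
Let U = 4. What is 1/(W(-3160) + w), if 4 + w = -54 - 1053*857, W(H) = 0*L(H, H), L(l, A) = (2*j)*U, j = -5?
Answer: -1/902479 ≈ -1.1081e-6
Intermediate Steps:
L(l, A) = -40 (L(l, A) = (2*(-5))*4 = -10*4 = -40)
W(H) = 0 (W(H) = 0*(-40) = 0)
w = -902479 (w = -4 + (-54 - 1053*857) = -4 + (-54 - 902421) = -4 - 902475 = -902479)
1/(W(-3160) + w) = 1/(0 - 902479) = 1/(-902479) = -1/902479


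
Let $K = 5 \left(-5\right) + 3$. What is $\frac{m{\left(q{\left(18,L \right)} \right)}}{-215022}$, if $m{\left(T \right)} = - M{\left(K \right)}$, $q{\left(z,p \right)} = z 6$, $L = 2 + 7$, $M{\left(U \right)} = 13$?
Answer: $\frac{13}{215022} \approx 6.0459 \cdot 10^{-5}$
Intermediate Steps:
$K = -22$ ($K = -25 + 3 = -22$)
$L = 9$
$q{\left(z,p \right)} = 6 z$
$m{\left(T \right)} = -13$ ($m{\left(T \right)} = \left(-1\right) 13 = -13$)
$\frac{m{\left(q{\left(18,L \right)} \right)}}{-215022} = - \frac{13}{-215022} = \left(-13\right) \left(- \frac{1}{215022}\right) = \frac{13}{215022}$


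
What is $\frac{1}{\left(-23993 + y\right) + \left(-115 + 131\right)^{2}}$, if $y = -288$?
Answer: $- \frac{1}{24025} \approx -4.1623 \cdot 10^{-5}$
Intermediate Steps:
$\frac{1}{\left(-23993 + y\right) + \left(-115 + 131\right)^{2}} = \frac{1}{\left(-23993 - 288\right) + \left(-115 + 131\right)^{2}} = \frac{1}{-24281 + 16^{2}} = \frac{1}{-24281 + 256} = \frac{1}{-24025} = - \frac{1}{24025}$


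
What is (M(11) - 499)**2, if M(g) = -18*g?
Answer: 485809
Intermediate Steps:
(M(11) - 499)**2 = (-18*11 - 499)**2 = (-198 - 499)**2 = (-697)**2 = 485809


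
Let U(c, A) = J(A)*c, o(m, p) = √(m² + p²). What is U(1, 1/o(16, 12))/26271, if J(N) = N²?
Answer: 1/10508400 ≈ 9.5162e-8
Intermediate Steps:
U(c, A) = c*A² (U(c, A) = A²*c = c*A²)
U(1, 1/o(16, 12))/26271 = (1*(1/(√(16² + 12²)))²)/26271 = (1*(1/(√(256 + 144)))²)*(1/26271) = (1*(1/(√400))²)*(1/26271) = (1*(1/20)²)*(1/26271) = (1*(1/400))*(1/26271) = (1/400)*(1/26271) = 1/10508400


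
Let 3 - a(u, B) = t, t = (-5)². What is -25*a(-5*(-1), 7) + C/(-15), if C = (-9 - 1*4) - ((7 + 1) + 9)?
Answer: 552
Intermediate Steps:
t = 25
a(u, B) = -22 (a(u, B) = 3 - 1*25 = 3 - 25 = -22)
C = -30 (C = (-9 - 4) - (8 + 9) = -13 - 1*17 = -13 - 17 = -30)
-25*a(-5*(-1), 7) + C/(-15) = -25*(-22) - 30/(-15) = 550 - 30*(-1/15) = 550 + 2 = 552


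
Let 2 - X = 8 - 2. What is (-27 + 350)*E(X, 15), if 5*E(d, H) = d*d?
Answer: 5168/5 ≈ 1033.6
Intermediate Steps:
X = -4 (X = 2 - (8 - 2) = 2 - 1*6 = 2 - 6 = -4)
E(d, H) = d²/5 (E(d, H) = (d*d)/5 = d²/5)
(-27 + 350)*E(X, 15) = (-27 + 350)*((⅕)*(-4)²) = 323*((⅕)*16) = 323*(16/5) = 5168/5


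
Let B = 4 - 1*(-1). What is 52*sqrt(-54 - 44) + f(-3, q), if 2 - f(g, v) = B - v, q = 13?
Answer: 10 + 364*I*sqrt(2) ≈ 10.0 + 514.77*I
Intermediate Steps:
B = 5 (B = 4 + 1 = 5)
f(g, v) = -3 + v (f(g, v) = 2 - (5 - v) = 2 + (-5 + v) = -3 + v)
52*sqrt(-54 - 44) + f(-3, q) = 52*sqrt(-54 - 44) + (-3 + 13) = 52*sqrt(-98) + 10 = 52*(7*I*sqrt(2)) + 10 = 364*I*sqrt(2) + 10 = 10 + 364*I*sqrt(2)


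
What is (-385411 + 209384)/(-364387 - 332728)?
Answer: 176027/697115 ≈ 0.25251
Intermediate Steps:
(-385411 + 209384)/(-364387 - 332728) = -176027/(-697115) = -176027*(-1/697115) = 176027/697115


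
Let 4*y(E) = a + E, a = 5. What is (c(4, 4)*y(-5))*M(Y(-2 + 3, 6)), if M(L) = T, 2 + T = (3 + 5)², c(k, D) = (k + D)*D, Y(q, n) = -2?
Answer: 0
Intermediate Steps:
c(k, D) = D*(D + k) (c(k, D) = (D + k)*D = D*(D + k))
y(E) = 5/4 + E/4 (y(E) = (5 + E)/4 = 5/4 + E/4)
T = 62 (T = -2 + (3 + 5)² = -2 + 8² = -2 + 64 = 62)
M(L) = 62
(c(4, 4)*y(-5))*M(Y(-2 + 3, 6)) = ((4*(4 + 4))*(5/4 + (¼)*(-5)))*62 = ((4*8)*(5/4 - 5/4))*62 = (32*0)*62 = 0*62 = 0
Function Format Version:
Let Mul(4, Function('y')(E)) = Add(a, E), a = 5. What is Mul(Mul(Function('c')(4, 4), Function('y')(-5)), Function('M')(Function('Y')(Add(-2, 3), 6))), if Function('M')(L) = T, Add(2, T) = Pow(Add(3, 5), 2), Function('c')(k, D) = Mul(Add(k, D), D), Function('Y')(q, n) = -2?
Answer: 0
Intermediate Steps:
Function('c')(k, D) = Mul(D, Add(D, k)) (Function('c')(k, D) = Mul(Add(D, k), D) = Mul(D, Add(D, k)))
Function('y')(E) = Add(Rational(5, 4), Mul(Rational(1, 4), E)) (Function('y')(E) = Mul(Rational(1, 4), Add(5, E)) = Add(Rational(5, 4), Mul(Rational(1, 4), E)))
T = 62 (T = Add(-2, Pow(Add(3, 5), 2)) = Add(-2, Pow(8, 2)) = Add(-2, 64) = 62)
Function('M')(L) = 62
Mul(Mul(Function('c')(4, 4), Function('y')(-5)), Function('M')(Function('Y')(Add(-2, 3), 6))) = Mul(Mul(Mul(4, Add(4, 4)), Add(Rational(5, 4), Mul(Rational(1, 4), -5))), 62) = Mul(Mul(Mul(4, 8), Add(Rational(5, 4), Rational(-5, 4))), 62) = Mul(Mul(32, 0), 62) = Mul(0, 62) = 0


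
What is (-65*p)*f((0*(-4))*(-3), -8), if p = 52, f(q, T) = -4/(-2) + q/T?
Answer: -6760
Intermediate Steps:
f(q, T) = 2 + q/T (f(q, T) = -4*(-1/2) + q/T = 2 + q/T)
(-65*p)*f((0*(-4))*(-3), -8) = (-65*52)*(2 + ((0*(-4))*(-3))/(-8)) = -3380*(2 + (0*(-3))*(-1/8)) = -3380*(2 + 0*(-1/8)) = -3380*(2 + 0) = -3380*2 = -6760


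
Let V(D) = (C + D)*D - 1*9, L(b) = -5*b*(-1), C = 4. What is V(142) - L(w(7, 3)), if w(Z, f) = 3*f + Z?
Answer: 20643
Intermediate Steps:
w(Z, f) = Z + 3*f
L(b) = 5*b
V(D) = -9 + D*(4 + D) (V(D) = (4 + D)*D - 1*9 = D*(4 + D) - 9 = -9 + D*(4 + D))
V(142) - L(w(7, 3)) = (-9 + 142**2 + 4*142) - 5*(7 + 3*3) = (-9 + 20164 + 568) - 5*(7 + 9) = 20723 - 5*16 = 20723 - 1*80 = 20723 - 80 = 20643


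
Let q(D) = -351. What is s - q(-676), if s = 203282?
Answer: 203633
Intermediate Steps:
s - q(-676) = 203282 - 1*(-351) = 203282 + 351 = 203633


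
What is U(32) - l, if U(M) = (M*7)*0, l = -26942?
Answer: 26942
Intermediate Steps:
U(M) = 0 (U(M) = (7*M)*0 = 0)
U(32) - l = 0 - 1*(-26942) = 0 + 26942 = 26942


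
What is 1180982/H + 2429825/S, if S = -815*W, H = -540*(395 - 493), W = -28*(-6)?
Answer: 39421091/8625960 ≈ 4.5701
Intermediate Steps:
W = 168
H = 52920 (H = -540*(-98) = 52920)
S = -136920 (S = -815*168 = -136920)
1180982/H + 2429825/S = 1180982/52920 + 2429825/(-136920) = 1180982*(1/52920) + 2429825*(-1/136920) = 590491/26460 - 485965/27384 = 39421091/8625960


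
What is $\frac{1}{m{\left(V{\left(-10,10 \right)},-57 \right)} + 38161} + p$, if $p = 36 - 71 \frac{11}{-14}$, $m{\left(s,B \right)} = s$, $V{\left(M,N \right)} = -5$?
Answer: $\frac{24515237}{267092} \approx 91.786$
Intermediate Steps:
$p = \frac{1285}{14}$ ($p = 36 - 71 \cdot 11 \left(- \frac{1}{14}\right) = 36 - - \frac{781}{14} = 36 + \frac{781}{14} = \frac{1285}{14} \approx 91.786$)
$\frac{1}{m{\left(V{\left(-10,10 \right)},-57 \right)} + 38161} + p = \frac{1}{-5 + 38161} + \frac{1285}{14} = \frac{1}{38156} + \frac{1285}{14} = \frac{24515237}{267092}$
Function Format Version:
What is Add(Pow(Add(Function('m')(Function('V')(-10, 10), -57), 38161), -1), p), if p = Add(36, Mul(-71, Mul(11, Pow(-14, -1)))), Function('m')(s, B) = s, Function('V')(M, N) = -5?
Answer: Rational(24515237, 267092) ≈ 91.786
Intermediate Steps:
p = Rational(1285, 14) (p = Add(36, Mul(-71, Mul(11, Rational(-1, 14)))) = Add(36, Mul(-71, Rational(-11, 14))) = Add(36, Rational(781, 14)) = Rational(1285, 14) ≈ 91.786)
Add(Pow(Add(Function('m')(Function('V')(-10, 10), -57), 38161), -1), p) = Add(Pow(Add(-5, 38161), -1), Rational(1285, 14)) = Add(Pow(38156, -1), Rational(1285, 14)) = Add(Rational(1, 38156), Rational(1285, 14)) = Rational(24515237, 267092)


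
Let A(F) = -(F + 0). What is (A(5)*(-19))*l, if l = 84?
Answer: 7980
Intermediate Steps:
A(F) = -F
(A(5)*(-19))*l = (-1*5*(-19))*84 = -5*(-19)*84 = 95*84 = 7980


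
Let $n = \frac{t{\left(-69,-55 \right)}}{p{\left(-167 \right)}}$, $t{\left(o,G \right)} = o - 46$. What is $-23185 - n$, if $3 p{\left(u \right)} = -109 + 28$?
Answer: $- \frac{626110}{27} \approx -23189.0$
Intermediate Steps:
$t{\left(o,G \right)} = -46 + o$ ($t{\left(o,G \right)} = o - 46 = -46 + o$)
$p{\left(u \right)} = -27$ ($p{\left(u \right)} = \frac{-109 + 28}{3} = \frac{1}{3} \left(-81\right) = -27$)
$n = \frac{115}{27}$ ($n = \frac{-46 - 69}{-27} = \left(-115\right) \left(- \frac{1}{27}\right) = \frac{115}{27} \approx 4.2593$)
$-23185 - n = -23185 - \frac{115}{27} = - \frac{626110}{27}$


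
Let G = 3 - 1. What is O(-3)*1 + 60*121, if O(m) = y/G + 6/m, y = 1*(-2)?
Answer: 7257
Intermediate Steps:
y = -2
G = 2
O(m) = -1 + 6/m (O(m) = -2/2 + 6/m = -2*½ + 6/m = -1 + 6/m)
O(-3)*1 + 60*121 = ((6 - 1*(-3))/(-3))*1 + 60*121 = -(6 + 3)/3*1 + 7260 = -⅓*9*1 + 7260 = -3*1 + 7260 = -3 + 7260 = 7257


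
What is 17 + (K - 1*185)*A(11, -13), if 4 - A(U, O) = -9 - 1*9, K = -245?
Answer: -9443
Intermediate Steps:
A(U, O) = 22 (A(U, O) = 4 - (-9 - 1*9) = 4 - (-9 - 9) = 4 - 1*(-18) = 4 + 18 = 22)
17 + (K - 1*185)*A(11, -13) = 17 + (-245 - 1*185)*22 = 17 + (-245 - 185)*22 = 17 - 430*22 = 17 - 9460 = -9443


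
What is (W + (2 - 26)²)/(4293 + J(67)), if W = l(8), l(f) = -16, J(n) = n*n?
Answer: 280/4391 ≈ 0.063767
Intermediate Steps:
J(n) = n²
W = -16
(W + (2 - 26)²)/(4293 + J(67)) = (-16 + (2 - 26)²)/(4293 + 67²) = (-16 + (-24)²)/(4293 + 4489) = (-16 + 576)/8782 = 560*(1/8782) = 280/4391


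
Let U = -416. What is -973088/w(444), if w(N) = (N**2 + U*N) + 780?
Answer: -243272/3303 ≈ -73.652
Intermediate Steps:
w(N) = 780 + N**2 - 416*N (w(N) = (N**2 - 416*N) + 780 = 780 + N**2 - 416*N)
-973088/w(444) = -973088/(780 + 444**2 - 416*444) = -973088/(780 + 197136 - 184704) = -973088/13212 = -973088*1/13212 = -243272/3303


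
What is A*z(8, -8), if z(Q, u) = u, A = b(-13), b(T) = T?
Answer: 104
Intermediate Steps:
A = -13
A*z(8, -8) = -13*(-8) = 104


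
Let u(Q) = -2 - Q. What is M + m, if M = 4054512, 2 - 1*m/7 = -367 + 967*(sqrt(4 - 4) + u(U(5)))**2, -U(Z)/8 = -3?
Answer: -518749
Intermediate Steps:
U(Z) = 24 (U(Z) = -8*(-3) = 24)
m = -4573261 (m = 14 - 7*(-367 + 967*(sqrt(4 - 4) + (-2 - 1*24))**2) = 14 - 7*(-367 + 967*(sqrt(0) + (-2 - 24))**2) = 14 - 7*(-367 + 967*(0 - 26)**2) = 14 - 7*(-367 + 967*(-26)**2) = 14 - 7*(-367 + 967*676) = 14 - 7*(-367 + 653692) = 14 - 7*653325 = 14 - 4573275 = -4573261)
M + m = 4054512 - 4573261 = -518749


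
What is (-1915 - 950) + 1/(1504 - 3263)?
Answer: -5039536/1759 ≈ -2865.0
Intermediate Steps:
(-1915 - 950) + 1/(1504 - 3263) = -2865 + 1/(-1759) = -2865 - 1/1759 = -5039536/1759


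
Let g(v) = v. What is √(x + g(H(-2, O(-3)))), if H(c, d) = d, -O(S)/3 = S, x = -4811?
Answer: 49*I*√2 ≈ 69.297*I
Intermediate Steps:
O(S) = -3*S
√(x + g(H(-2, O(-3)))) = √(-4811 - 3*(-3)) = √(-4811 + 9) = √(-4802) = 49*I*√2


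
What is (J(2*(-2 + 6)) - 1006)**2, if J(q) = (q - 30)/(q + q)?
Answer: 64947481/64 ≈ 1.0148e+6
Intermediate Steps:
J(q) = (-30 + q)/(2*q) (J(q) = (-30 + q)/((2*q)) = (-30 + q)*(1/(2*q)) = (-30 + q)/(2*q))
(J(2*(-2 + 6)) - 1006)**2 = ((-30 + 2*(-2 + 6))/(2*((2*(-2 + 6)))) - 1006)**2 = ((-30 + 2*4)/(2*((2*4))) - 1006)**2 = ((1/2)*(-30 + 8)/8 - 1006)**2 = ((1/2)*(1/8)*(-22) - 1006)**2 = (-11/8 - 1006)**2 = (-8059/8)**2 = 64947481/64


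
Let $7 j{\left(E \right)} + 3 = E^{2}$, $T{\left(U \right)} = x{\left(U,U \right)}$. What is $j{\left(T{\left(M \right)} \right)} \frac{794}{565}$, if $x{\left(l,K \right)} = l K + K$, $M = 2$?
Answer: $\frac{26202}{3955} \approx 6.625$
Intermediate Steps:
$x{\left(l,K \right)} = K + K l$ ($x{\left(l,K \right)} = K l + K = K + K l$)
$T{\left(U \right)} = U \left(1 + U\right)$
$j{\left(E \right)} = - \frac{3}{7} + \frac{E^{2}}{7}$
$j{\left(T{\left(M \right)} \right)} \frac{794}{565} = \left(- \frac{3}{7} + \frac{\left(2 \left(1 + 2\right)\right)^{2}}{7}\right) \frac{794}{565} = \left(- \frac{3}{7} + \frac{\left(2 \cdot 3\right)^{2}}{7}\right) 794 \cdot \frac{1}{565} = \left(- \frac{3}{7} + \frac{6^{2}}{7}\right) \frac{794}{565} = \left(- \frac{3}{7} + \frac{1}{7} \cdot 36\right) \frac{794}{565} = \left(- \frac{3}{7} + \frac{36}{7}\right) \frac{794}{565} = \frac{33}{7} \cdot \frac{794}{565} = \frac{26202}{3955}$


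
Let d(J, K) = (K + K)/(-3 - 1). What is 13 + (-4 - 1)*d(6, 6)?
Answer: 28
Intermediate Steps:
d(J, K) = -K/2 (d(J, K) = (2*K)/(-4) = (2*K)*(-¼) = -K/2)
13 + (-4 - 1)*d(6, 6) = 13 + (-4 - 1)*(-½*6) = 13 - 5*(-3) = 13 + 15 = 28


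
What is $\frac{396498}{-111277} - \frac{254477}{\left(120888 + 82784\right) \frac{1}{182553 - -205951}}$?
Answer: $- \frac{1375189793738209}{2833001143} \approx -4.8542 \cdot 10^{5}$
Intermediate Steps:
$\frac{396498}{-111277} - \frac{254477}{\left(120888 + 82784\right) \frac{1}{182553 - -205951}} = 396498 \left(- \frac{1}{111277}\right) - \frac{254477}{203672 \frac{1}{182553 + 205951}} = - \frac{396498}{111277} - \frac{254477}{203672 \cdot \frac{1}{388504}} = - \frac{396498}{111277} - \frac{254477}{\frac{25459}{48563}} = - \frac{396498}{111277} - \frac{12358166551}{25459} = - \frac{1375189793738209}{2833001143}$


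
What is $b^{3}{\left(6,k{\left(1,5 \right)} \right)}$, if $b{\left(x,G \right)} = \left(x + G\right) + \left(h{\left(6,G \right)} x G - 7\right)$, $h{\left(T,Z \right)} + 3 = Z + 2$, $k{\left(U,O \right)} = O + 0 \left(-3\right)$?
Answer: $1906624$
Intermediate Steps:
$k{\left(U,O \right)} = O$ ($k{\left(U,O \right)} = O + 0 = O$)
$h{\left(T,Z \right)} = -1 + Z$ ($h{\left(T,Z \right)} = -3 + \left(Z + 2\right) = -3 + \left(2 + Z\right) = -1 + Z$)
$b{\left(x,G \right)} = -7 + G + x + G x \left(-1 + G\right)$ ($b{\left(x,G \right)} = \left(x + G\right) + \left(\left(-1 + G\right) x G - 7\right) = \left(G + x\right) + \left(x \left(-1 + G\right) G - 7\right) = \left(G + x\right) + \left(G x \left(-1 + G\right) - 7\right) = \left(G + x\right) + \left(-7 + G x \left(-1 + G\right)\right) = -7 + G + x + G x \left(-1 + G\right)$)
$b^{3}{\left(6,k{\left(1,5 \right)} \right)} = \left(-7 + 5 + 6 + 5 \cdot 6 \left(-1 + 5\right)\right)^{3} = \left(-7 + 5 + 6 + 5 \cdot 6 \cdot 4\right)^{3} = \left(-7 + 5 + 6 + 120\right)^{3} = 124^{3} = 1906624$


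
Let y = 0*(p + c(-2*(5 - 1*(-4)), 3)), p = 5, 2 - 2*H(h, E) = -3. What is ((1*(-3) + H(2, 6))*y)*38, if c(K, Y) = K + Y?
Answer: 0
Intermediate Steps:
H(h, E) = 5/2 (H(h, E) = 1 - ½*(-3) = 1 + 3/2 = 5/2)
y = 0 (y = 0*(5 + (-2*(5 - 1*(-4)) + 3)) = 0*(5 + (-2*(5 + 4) + 3)) = 0*(5 + (-2*9 + 3)) = 0*(5 + (-18 + 3)) = 0*(5 - 15) = 0*(-10) = 0)
((1*(-3) + H(2, 6))*y)*38 = ((1*(-3) + 5/2)*0)*38 = ((-3 + 5/2)*0)*38 = -½*0*38 = 0*38 = 0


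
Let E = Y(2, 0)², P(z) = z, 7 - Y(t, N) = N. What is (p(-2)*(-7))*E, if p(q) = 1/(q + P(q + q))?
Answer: 343/6 ≈ 57.167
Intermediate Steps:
Y(t, N) = 7 - N
p(q) = 1/(3*q) (p(q) = 1/(q + (q + q)) = 1/(q + 2*q) = 1/(3*q))
E = 49 (E = (7 - 1*0)² = (7 + 0)² = 7² = 49)
(p(-2)*(-7))*E = (((⅓)/(-2))*(-7))*49 = (((⅓)*(-½))*(-7))*49 = -⅙*(-7)*49 = (7/6)*49 = 343/6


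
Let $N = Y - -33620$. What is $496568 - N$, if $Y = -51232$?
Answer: $514180$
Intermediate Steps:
$N = -17612$ ($N = -51232 - -33620 = -51232 + 33620 = -17612$)
$496568 - N = 496568 - -17612 = 496568 + 17612 = 514180$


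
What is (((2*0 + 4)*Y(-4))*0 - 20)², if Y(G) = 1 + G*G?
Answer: 400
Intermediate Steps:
Y(G) = 1 + G²
(((2*0 + 4)*Y(-4))*0 - 20)² = (((2*0 + 4)*(1 + (-4)²))*0 - 20)² = (((0 + 4)*(1 + 16))*0 - 20)² = ((4*17)*0 - 20)² = (68*0 - 20)² = (0 - 20)² = (-20)² = 400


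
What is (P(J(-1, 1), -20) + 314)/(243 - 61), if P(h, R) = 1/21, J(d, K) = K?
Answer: 6595/3822 ≈ 1.7255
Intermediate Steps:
P(h, R) = 1/21
(P(J(-1, 1), -20) + 314)/(243 - 61) = (1/21 + 314)/(243 - 61) = (6595/21)/182 = (6595/21)*(1/182) = 6595/3822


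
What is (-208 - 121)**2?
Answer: 108241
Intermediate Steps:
(-208 - 121)**2 = (-329)**2 = 108241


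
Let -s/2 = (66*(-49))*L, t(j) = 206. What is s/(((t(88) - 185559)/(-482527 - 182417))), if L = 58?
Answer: 35635678848/26479 ≈ 1.3458e+6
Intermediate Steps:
s = 375144 (s = -2*66*(-49)*58 = -(-6468)*58 = -2*(-187572) = 375144)
s/(((t(88) - 185559)/(-482527 - 182417))) = 375144/(((206 - 185559)/(-482527 - 182417))) = 375144/((-185353/(-664944))) = 375144/((-185353*(-1/664944))) = 375144/(26479/94992) = 375144*(94992/26479) = 35635678848/26479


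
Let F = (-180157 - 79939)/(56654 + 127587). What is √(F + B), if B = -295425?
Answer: I*√10028174531326561/184241 ≈ 543.53*I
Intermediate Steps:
F = -260096/184241 ≈ -1.4117
√(F + B) = √(-260096/184241 - 295425) = √(-54429657521/184241) = I*√10028174531326561/184241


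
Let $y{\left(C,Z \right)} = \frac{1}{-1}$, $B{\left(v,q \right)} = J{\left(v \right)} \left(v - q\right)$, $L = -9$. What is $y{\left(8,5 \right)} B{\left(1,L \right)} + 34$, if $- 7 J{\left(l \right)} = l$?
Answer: $\frac{248}{7} \approx 35.429$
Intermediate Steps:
$J{\left(l \right)} = - \frac{l}{7}$
$B{\left(v,q \right)} = - \frac{v \left(v - q\right)}{7}$ ($B{\left(v,q \right)} = - \frac{v}{7} \left(v - q\right) = - \frac{v \left(v - q\right)}{7}$)
$y{\left(C,Z \right)} = -1$
$y{\left(8,5 \right)} B{\left(1,L \right)} + 34 = - \frac{1 \left(-9 - 1\right)}{7} + 34 = - \frac{1 \left(-10\right)}{7} + 34 = \left(-1\right) \left(- \frac{10}{7}\right) + 34 = \frac{10}{7} + 34 = \frac{248}{7}$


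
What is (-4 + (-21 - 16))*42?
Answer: -1722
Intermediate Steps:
(-4 + (-21 - 16))*42 = (-4 - 37)*42 = -41*42 = -1722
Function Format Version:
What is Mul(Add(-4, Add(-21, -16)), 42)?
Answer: -1722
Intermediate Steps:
Mul(Add(-4, Add(-21, -16)), 42) = Mul(Add(-4, -37), 42) = Mul(-41, 42) = -1722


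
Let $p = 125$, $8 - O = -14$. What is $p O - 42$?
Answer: $2708$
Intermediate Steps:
$O = 22$ ($O = 8 - -14 = 8 + 14 = 22$)
$p O - 42 = 125 \cdot 22 - 42 = 2750 - 42 = 2708$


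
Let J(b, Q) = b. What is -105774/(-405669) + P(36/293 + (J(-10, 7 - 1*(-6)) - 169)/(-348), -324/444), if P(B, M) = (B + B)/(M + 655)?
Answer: 43839531635773/166888474973088 ≈ 0.26269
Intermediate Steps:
P(B, M) = 2*B/(655 + M) (P(B, M) = (2*B)/(655 + M) = 2*B/(655 + M))
-105774/(-405669) + P(36/293 + (J(-10, 7 - 1*(-6)) - 169)/(-348), -324/444) = -105774/(-405669) + 2*(36/293 + (-10 - 169)/(-348))/(655 - 324/444) = -105774*(-1/405669) + 2*(36*(1/293) - 179*(-1/348))/(655 - 324*1/444) = 35258/135223 + 2*(36/293 + 179/348)/(655 - 27/37) = 35258/135223 + 2*(64975/101964)/(24208/37) = 35258/135223 + 2*(64975/101964)*(37/24208) = 35258/135223 + 2404075/1234172256 = 43839531635773/166888474973088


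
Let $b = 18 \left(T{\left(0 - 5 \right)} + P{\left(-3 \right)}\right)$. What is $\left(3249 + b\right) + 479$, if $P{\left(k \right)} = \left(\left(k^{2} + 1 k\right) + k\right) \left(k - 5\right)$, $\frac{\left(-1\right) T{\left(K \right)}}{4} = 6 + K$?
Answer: $3224$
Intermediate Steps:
$T{\left(K \right)} = -24 - 4 K$ ($T{\left(K \right)} = - 4 \left(6 + K\right) = -24 - 4 K$)
$P{\left(k \right)} = \left(-5 + k\right) \left(k^{2} + 2 k\right)$ ($P{\left(k \right)} = \left(\left(k^{2} + k\right) + k\right) \left(-5 + k\right) = \left(\left(k + k^{2}\right) + k\right) \left(-5 + k\right) = \left(k^{2} + 2 k\right) \left(-5 + k\right) = \left(-5 + k\right) \left(k^{2} + 2 k\right)$)
$b = -504$ ($b = 18 \left(\left(-24 - 4 \left(0 - 5\right)\right) - 3 \left(-10 + \left(-3\right)^{2} - -9\right)\right) = 18 \left(\left(-24 - -20\right) - 3 \left(-10 + 9 + 9\right)\right) = 18 \left(\left(-24 + 20\right) - 24\right) = 18 \left(-4 - 24\right) = 18 \left(-28\right) = -504$)
$\left(3249 + b\right) + 479 = \left(3249 - 504\right) + 479 = 2745 + 479 = 3224$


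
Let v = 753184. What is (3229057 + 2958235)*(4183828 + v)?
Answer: 30546734851504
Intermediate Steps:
(3229057 + 2958235)*(4183828 + v) = (3229057 + 2958235)*(4183828 + 753184) = 6187292*4937012 = 30546734851504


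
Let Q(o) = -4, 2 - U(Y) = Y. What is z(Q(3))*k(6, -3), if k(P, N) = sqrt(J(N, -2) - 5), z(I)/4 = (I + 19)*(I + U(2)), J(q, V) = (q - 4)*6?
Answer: -240*I*sqrt(47) ≈ -1645.4*I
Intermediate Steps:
U(Y) = 2 - Y
J(q, V) = -24 + 6*q (J(q, V) = (-4 + q)*6 = -24 + 6*q)
z(I) = 4*I*(19 + I) (z(I) = 4*((I + 19)*(I + (2 - 1*2))) = 4*((19 + I)*(I + (2 - 2))) = 4*((19 + I)*(I + 0)) = 4*((19 + I)*I) = 4*(I*(19 + I)) = 4*I*(19 + I))
k(P, N) = sqrt(-29 + 6*N) (k(P, N) = sqrt((-24 + 6*N) - 5) = sqrt(-29 + 6*N))
z(Q(3))*k(6, -3) = (4*(-4)*(19 - 4))*sqrt(-29 + 6*(-3)) = (4*(-4)*15)*sqrt(-29 - 18) = -240*I*sqrt(47)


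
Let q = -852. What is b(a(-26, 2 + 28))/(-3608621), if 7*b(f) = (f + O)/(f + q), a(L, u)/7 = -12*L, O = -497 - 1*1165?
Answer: -29/1869265678 ≈ -1.5514e-8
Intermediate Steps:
O = -1662 (O = -497 - 1165 = -1662)
a(L, u) = -84*L (a(L, u) = 7*(-12*L) = -84*L)
b(f) = (-1662 + f)/(7*(-852 + f)) (b(f) = ((f - 1662)/(f - 852))/7 = ((-1662 + f)/(-852 + f))/7 = (-1662 + f)/(7*(-852 + f)))
b(a(-26, 2 + 28))/(-3608621) = ((-1662 - 84*(-26))/(7*(-852 - 84*(-26))))/(-3608621) = ((-1662 + 2184)/(7*(-852 + 2184)))*(-1/3608621) = ((1/7)*522/1332)*(-1/3608621) = ((1/7)*(1/1332)*522)*(-1/3608621) = (29/518)*(-1/3608621) = -29/1869265678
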